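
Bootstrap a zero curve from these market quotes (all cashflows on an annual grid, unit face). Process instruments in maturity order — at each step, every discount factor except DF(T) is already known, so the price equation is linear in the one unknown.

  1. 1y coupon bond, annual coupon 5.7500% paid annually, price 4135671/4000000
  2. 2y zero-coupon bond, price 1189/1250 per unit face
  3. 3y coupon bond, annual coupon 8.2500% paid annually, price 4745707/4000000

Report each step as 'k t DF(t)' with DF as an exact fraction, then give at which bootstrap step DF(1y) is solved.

step 1 [1y] bond c/1=23/400: DF=(4135671/4000000 − 23/400·(0))/(1+23/400) = 9777/10000 ≈ 0.977700
step 2 [2y] zero: DF = P = 1189/1250 ≈ 0.951200
step 3 [3y] bond c/1=33/400: DF=(4745707/4000000 − 33/400·(0.977700+0.951200))/(1+33/400) = 949/1000 ≈ 0.949000

1 1 9777/10000
2 2 1189/1250
3 3 949/1000
DF(1y) is solved at step 1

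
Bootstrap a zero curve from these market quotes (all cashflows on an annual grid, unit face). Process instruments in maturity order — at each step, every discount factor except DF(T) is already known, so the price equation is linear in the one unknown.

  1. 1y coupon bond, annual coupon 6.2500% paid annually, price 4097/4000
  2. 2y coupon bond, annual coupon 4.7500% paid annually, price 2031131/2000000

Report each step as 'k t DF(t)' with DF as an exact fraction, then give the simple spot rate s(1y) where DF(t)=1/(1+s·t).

step 1 [1y] bond c/1=1/16: DF=(4097/4000 − 1/16·(0))/(1+1/16) = 241/250 ≈ 0.964000
step 2 [2y] bond c/1=19/400: DF=(2031131/2000000 − 19/400·(0.964000))/(1+19/400) = 4629/5000 ≈ 0.925800

1 1 241/250
2 2 4629/5000
s(1y) = (1/(241/250) − 1)/(1) = 9/241 ≈ 3.7344%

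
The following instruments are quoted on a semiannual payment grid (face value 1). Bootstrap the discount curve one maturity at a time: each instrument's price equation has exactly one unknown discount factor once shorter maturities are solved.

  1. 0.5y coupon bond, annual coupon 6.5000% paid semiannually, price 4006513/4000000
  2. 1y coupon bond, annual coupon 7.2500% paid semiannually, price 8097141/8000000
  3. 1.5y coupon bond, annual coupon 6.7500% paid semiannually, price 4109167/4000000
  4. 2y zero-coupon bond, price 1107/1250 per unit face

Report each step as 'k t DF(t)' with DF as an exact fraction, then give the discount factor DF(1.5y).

step 1 [0.5y] bond c/2=13/400: DF=(4006513/4000000 − 13/400·(0))/(1+13/400) = 9701/10000 ≈ 0.970100
step 2 [1y] bond c/2=29/800: DF=(8097141/8000000 − 29/800·(0.970100))/(1+29/800) = 2357/2500 ≈ 0.942800
step 3 [1.5y] bond c/2=27/800: DF=(4109167/4000000 − 27/800·(0.970100+0.942800))/(1+27/800) = 9313/10000 ≈ 0.931300
step 4 [2y] zero: DF = P = 1107/1250 ≈ 0.885600

1 1/2 9701/10000
2 1 2357/2500
3 3/2 9313/10000
4 2 1107/1250
DF(1.5y) = 9313/10000 ≈ 0.931300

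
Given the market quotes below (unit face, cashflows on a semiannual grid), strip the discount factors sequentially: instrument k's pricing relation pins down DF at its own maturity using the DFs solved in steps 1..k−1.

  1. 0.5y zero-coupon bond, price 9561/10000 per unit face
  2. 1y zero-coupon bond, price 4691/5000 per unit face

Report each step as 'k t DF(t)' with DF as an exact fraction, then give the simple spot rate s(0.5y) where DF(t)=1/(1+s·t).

step 1 [0.5y] zero: DF = P = 9561/10000 ≈ 0.956100
step 2 [1y] zero: DF = P = 4691/5000 ≈ 0.938200

1 1/2 9561/10000
2 1 4691/5000
s(0.5y) = (1/(9561/10000) − 1)/(1/2) = 878/9561 ≈ 9.1831%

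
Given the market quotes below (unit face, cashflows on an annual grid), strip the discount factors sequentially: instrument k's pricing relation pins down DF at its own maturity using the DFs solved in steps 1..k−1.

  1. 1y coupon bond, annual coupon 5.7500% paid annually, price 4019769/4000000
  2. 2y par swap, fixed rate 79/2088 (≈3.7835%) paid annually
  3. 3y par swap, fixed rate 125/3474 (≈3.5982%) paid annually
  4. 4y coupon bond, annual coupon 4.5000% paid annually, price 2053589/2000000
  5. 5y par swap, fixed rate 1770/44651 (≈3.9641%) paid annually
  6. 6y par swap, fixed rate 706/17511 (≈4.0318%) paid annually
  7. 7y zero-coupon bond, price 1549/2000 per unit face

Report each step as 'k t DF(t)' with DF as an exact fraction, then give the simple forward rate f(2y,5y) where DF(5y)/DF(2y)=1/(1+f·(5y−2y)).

step 1 [1y] bond c/1=23/400: DF=(4019769/4000000 − 23/400·(0))/(1+23/400) = 9503/10000 ≈ 0.950300
step 2 [2y] swap r/1=79/2088: DF=(1 − 79/2088·(0.950300))/(1+79/2088) = 9289/10000 ≈ 0.928900
step 3 [3y] swap r/1=125/3474: DF=(1 − 125/3474·(0.950300+0.928900))/(1+125/3474) = 9/10 ≈ 0.900000
step 4 [4y] bond c/1=9/200: DF=(2053589/2000000 − 9/200·(0.950300+0.928900+0.900000))/(1+9/200) = 8629/10000 ≈ 0.862900
step 5 [5y] swap r/1=1770/44651: DF=(1 − 1770/44651·(0.950300+0.928900+0.900000+0.862900))/(1+1770/44651) = 823/1000 ≈ 0.823000
step 6 [6y] swap r/1=706/17511: DF=(1 − 706/17511·(0.950300+0.928900+0.900000+0.862900+0.823000))/(1+706/17511) = 3941/5000 ≈ 0.788200
step 7 [7y] zero: DF = P = 1549/2000 ≈ 0.774500

1 1 9503/10000
2 2 9289/10000
3 3 9/10
4 4 8629/10000
5 5 823/1000
6 6 3941/5000
7 7 1549/2000
f(2y,5y) = ((9289/10000)/(823/1000) − 1)/(3) = 353/8230 ≈ 4.2892%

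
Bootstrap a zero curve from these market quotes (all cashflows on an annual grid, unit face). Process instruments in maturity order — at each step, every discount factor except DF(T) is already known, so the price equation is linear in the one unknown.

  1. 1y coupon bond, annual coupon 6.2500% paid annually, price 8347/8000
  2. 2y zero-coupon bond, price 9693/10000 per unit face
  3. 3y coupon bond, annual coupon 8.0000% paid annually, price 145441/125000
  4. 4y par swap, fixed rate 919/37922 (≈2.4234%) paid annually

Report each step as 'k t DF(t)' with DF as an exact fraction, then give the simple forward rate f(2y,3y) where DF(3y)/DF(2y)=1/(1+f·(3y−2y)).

1 1 491/500
2 2 9693/10000
3 3 583/625
4 4 9081/10000
f(2y,3y) = ((9693/10000)/(583/625) − 1)/(1) = 365/9328 ≈ 3.9130%

step 1 [1y] bond c/1=1/16: DF=(8347/8000 − 1/16·(0))/(1+1/16) = 491/500 ≈ 0.982000
step 2 [2y] zero: DF = P = 9693/10000 ≈ 0.969300
step 3 [3y] bond c/1=2/25: DF=(145441/125000 − 2/25·(0.982000+0.969300))/(1+2/25) = 583/625 ≈ 0.932800
step 4 [4y] swap r/1=919/37922: DF=(1 − 919/37922·(0.982000+0.969300+0.932800))/(1+919/37922) = 9081/10000 ≈ 0.908100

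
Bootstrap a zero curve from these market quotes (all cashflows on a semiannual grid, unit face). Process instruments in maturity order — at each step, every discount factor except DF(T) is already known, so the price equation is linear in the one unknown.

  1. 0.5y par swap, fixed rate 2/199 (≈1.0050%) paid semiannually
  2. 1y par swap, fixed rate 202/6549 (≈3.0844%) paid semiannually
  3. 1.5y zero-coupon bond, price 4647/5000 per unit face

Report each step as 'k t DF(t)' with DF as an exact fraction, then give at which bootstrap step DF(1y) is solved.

1 1/2 199/200
2 1 9697/10000
3 3/2 4647/5000
DF(1y) is solved at step 2

step 1 [0.5y] swap r/2=1/199: DF=(1 − 1/199·(0))/(1+1/199) = 199/200 ≈ 0.995000
step 2 [1y] swap r/2=101/6549: DF=(1 − 101/6549·(0.995000))/(1+101/6549) = 9697/10000 ≈ 0.969700
step 3 [1.5y] zero: DF = P = 4647/5000 ≈ 0.929400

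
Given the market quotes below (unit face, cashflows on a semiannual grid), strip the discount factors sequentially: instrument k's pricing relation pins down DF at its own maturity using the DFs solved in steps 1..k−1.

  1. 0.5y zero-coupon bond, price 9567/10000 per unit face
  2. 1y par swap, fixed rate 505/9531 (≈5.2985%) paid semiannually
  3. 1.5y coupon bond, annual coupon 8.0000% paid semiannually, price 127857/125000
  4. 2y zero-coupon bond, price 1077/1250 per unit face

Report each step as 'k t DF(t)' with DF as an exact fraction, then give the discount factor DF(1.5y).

1 1/2 9567/10000
2 1 1899/2000
3 3/2 4551/5000
4 2 1077/1250
DF(1.5y) = 4551/5000 ≈ 0.910200

step 1 [0.5y] zero: DF = P = 9567/10000 ≈ 0.956700
step 2 [1y] swap r/2=505/19062: DF=(1 − 505/19062·(0.956700))/(1+505/19062) = 1899/2000 ≈ 0.949500
step 3 [1.5y] bond c/2=1/25: DF=(127857/125000 − 1/25·(0.956700+0.949500))/(1+1/25) = 4551/5000 ≈ 0.910200
step 4 [2y] zero: DF = P = 1077/1250 ≈ 0.861600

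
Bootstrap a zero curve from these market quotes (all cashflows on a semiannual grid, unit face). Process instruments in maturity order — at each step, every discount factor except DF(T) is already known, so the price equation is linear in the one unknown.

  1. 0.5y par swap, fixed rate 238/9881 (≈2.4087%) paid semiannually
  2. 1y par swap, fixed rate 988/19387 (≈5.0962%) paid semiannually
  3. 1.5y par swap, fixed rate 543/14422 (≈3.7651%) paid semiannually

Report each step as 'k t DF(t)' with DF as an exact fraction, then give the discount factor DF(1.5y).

step 1 [0.5y] swap r/2=119/9881: DF=(1 − 119/9881·(0))/(1+119/9881) = 9881/10000 ≈ 0.988100
step 2 [1y] swap r/2=494/19387: DF=(1 − 494/19387·(0.988100))/(1+494/19387) = 4753/5000 ≈ 0.950600
step 3 [1.5y] swap r/2=543/28844: DF=(1 − 543/28844·(0.988100+0.950600))/(1+543/28844) = 9457/10000 ≈ 0.945700

1 1/2 9881/10000
2 1 4753/5000
3 3/2 9457/10000
DF(1.5y) = 9457/10000 ≈ 0.945700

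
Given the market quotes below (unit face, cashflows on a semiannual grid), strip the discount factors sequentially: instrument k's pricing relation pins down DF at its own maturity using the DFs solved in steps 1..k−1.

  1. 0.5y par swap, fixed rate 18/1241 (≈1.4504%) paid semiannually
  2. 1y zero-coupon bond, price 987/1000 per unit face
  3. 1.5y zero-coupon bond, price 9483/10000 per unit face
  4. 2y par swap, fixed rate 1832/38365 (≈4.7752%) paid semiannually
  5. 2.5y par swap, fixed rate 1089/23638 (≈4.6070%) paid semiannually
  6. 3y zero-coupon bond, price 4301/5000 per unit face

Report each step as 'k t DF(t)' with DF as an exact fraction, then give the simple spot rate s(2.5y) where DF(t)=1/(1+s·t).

step 1 [0.5y] swap r/2=9/1241: DF=(1 − 9/1241·(0))/(1+9/1241) = 1241/1250 ≈ 0.992800
step 2 [1y] zero: DF = P = 987/1000 ≈ 0.987000
step 3 [1.5y] zero: DF = P = 9483/10000 ≈ 0.948300
step 4 [2y] swap r/2=916/38365: DF=(1 − 916/38365·(0.992800+0.987000+0.948300))/(1+916/38365) = 2271/2500 ≈ 0.908400
step 5 [2.5y] swap r/2=1089/47276: DF=(1 − 1089/47276·(0.992800+0.987000+0.948300+0.908400))/(1+1089/47276) = 8911/10000 ≈ 0.891100
step 6 [3y] zero: DF = P = 4301/5000 ≈ 0.860200

1 1/2 1241/1250
2 1 987/1000
3 3/2 9483/10000
4 2 2271/2500
5 5/2 8911/10000
6 3 4301/5000
s(2.5y) = (1/(8911/10000) − 1)/(5/2) = 2178/44555 ≈ 4.8883%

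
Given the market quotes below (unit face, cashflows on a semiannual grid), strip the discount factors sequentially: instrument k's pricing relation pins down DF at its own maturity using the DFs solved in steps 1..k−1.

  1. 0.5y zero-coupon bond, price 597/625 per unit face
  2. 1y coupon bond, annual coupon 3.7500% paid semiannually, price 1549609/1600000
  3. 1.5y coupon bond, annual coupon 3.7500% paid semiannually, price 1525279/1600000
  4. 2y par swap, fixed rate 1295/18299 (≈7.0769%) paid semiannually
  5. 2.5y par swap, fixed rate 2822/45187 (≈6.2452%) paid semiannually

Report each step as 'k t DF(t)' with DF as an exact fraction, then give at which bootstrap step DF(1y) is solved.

1 1/2 597/625
2 1 9331/10000
3 3/2 901/1000
4 2 1741/2000
5 5/2 8589/10000
DF(1y) is solved at step 2

step 1 [0.5y] zero: DF = P = 597/625 ≈ 0.955200
step 2 [1y] bond c/2=3/160: DF=(1549609/1600000 − 3/160·(0.955200))/(1+3/160) = 9331/10000 ≈ 0.933100
step 3 [1.5y] bond c/2=3/160: DF=(1525279/1600000 − 3/160·(0.955200+0.933100))/(1+3/160) = 901/1000 ≈ 0.901000
step 4 [2y] swap r/2=1295/36598: DF=(1 − 1295/36598·(0.955200+0.933100+0.901000))/(1+1295/36598) = 1741/2000 ≈ 0.870500
step 5 [2.5y] swap r/2=1411/45187: DF=(1 − 1411/45187·(0.955200+0.933100+0.901000+0.870500))/(1+1411/45187) = 8589/10000 ≈ 0.858900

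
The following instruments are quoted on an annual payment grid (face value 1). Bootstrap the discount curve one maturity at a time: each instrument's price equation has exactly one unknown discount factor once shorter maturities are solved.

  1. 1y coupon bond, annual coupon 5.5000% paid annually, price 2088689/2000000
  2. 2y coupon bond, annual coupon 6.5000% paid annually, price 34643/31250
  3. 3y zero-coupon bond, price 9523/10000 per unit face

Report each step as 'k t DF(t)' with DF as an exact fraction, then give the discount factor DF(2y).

1 1 9899/10000
2 2 1961/2000
3 3 9523/10000
DF(2y) = 1961/2000 ≈ 0.980500

step 1 [1y] bond c/1=11/200: DF=(2088689/2000000 − 11/200·(0))/(1+11/200) = 9899/10000 ≈ 0.989900
step 2 [2y] bond c/1=13/200: DF=(34643/31250 − 13/200·(0.989900))/(1+13/200) = 1961/2000 ≈ 0.980500
step 3 [3y] zero: DF = P = 9523/10000 ≈ 0.952300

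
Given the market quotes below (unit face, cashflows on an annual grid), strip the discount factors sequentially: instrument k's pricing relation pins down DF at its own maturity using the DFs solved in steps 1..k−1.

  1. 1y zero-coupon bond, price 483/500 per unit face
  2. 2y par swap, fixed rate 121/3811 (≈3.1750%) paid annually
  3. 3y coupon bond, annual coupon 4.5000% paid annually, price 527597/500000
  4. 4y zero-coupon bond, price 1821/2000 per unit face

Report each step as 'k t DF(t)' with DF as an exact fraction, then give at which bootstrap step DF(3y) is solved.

1 1 483/500
2 2 1879/2000
3 3 9277/10000
4 4 1821/2000
DF(3y) is solved at step 3

step 1 [1y] zero: DF = P = 483/500 ≈ 0.966000
step 2 [2y] swap r/1=121/3811: DF=(1 − 121/3811·(0.966000))/(1+121/3811) = 1879/2000 ≈ 0.939500
step 3 [3y] bond c/1=9/200: DF=(527597/500000 − 9/200·(0.966000+0.939500))/(1+9/200) = 9277/10000 ≈ 0.927700
step 4 [4y] zero: DF = P = 1821/2000 ≈ 0.910500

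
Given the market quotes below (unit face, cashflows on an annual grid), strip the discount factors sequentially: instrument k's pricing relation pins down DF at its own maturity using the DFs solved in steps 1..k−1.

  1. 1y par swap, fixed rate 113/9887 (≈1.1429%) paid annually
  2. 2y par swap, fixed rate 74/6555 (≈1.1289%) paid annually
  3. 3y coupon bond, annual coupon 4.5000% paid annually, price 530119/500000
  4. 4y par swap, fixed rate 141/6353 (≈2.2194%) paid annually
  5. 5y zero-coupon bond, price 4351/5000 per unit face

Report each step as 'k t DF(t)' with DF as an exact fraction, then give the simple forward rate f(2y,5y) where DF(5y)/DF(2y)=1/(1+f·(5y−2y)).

1 1 9887/10000
2 2 4889/5000
3 3 9299/10000
4 4 4577/5000
5 5 4351/5000
f(2y,5y) = ((4889/5000)/(4351/5000) − 1)/(3) = 538/13053 ≈ 4.1217%

step 1 [1y] swap r/1=113/9887: DF=(1 − 113/9887·(0))/(1+113/9887) = 9887/10000 ≈ 0.988700
step 2 [2y] swap r/1=74/6555: DF=(1 − 74/6555·(0.988700))/(1+74/6555) = 4889/5000 ≈ 0.977800
step 3 [3y] bond c/1=9/200: DF=(530119/500000 − 9/200·(0.988700+0.977800))/(1+9/200) = 9299/10000 ≈ 0.929900
step 4 [4y] swap r/1=141/6353: DF=(1 − 141/6353·(0.988700+0.977800+0.929900))/(1+141/6353) = 4577/5000 ≈ 0.915400
step 5 [5y] zero: DF = P = 4351/5000 ≈ 0.870200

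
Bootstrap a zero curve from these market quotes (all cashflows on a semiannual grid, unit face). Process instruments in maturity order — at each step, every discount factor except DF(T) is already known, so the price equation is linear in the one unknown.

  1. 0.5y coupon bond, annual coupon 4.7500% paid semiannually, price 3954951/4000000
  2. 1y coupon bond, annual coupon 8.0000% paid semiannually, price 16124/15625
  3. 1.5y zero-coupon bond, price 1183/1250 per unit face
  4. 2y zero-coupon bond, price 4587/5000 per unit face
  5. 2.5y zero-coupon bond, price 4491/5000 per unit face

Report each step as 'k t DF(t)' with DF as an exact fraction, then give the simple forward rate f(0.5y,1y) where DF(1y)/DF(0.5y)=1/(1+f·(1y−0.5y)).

1 1/2 4829/5000
2 1 9551/10000
3 3/2 1183/1250
4 2 4587/5000
5 5/2 4491/5000
f(0.5y,1y) = ((4829/5000)/(9551/10000) − 1)/(1/2) = 214/9551 ≈ 2.2406%

step 1 [0.5y] bond c/2=19/800: DF=(3954951/4000000 − 19/800·(0))/(1+19/800) = 4829/5000 ≈ 0.965800
step 2 [1y] bond c/2=1/25: DF=(16124/15625 − 1/25·(0.965800))/(1+1/25) = 9551/10000 ≈ 0.955100
step 3 [1.5y] zero: DF = P = 1183/1250 ≈ 0.946400
step 4 [2y] zero: DF = P = 4587/5000 ≈ 0.917400
step 5 [2.5y] zero: DF = P = 4491/5000 ≈ 0.898200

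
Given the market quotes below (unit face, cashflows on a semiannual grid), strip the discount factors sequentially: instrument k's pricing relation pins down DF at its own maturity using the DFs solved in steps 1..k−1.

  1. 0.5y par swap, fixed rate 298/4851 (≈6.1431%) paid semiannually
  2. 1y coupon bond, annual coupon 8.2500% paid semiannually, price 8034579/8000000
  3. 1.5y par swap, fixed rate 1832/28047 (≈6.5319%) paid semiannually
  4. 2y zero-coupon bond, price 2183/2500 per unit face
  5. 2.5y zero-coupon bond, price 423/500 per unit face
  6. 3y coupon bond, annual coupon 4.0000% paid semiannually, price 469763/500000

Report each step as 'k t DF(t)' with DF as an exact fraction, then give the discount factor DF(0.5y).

step 1 [0.5y] swap r/2=149/4851: DF=(1 − 149/4851·(0))/(1+149/4851) = 4851/5000 ≈ 0.970200
step 2 [1y] bond c/2=33/800: DF=(8034579/8000000 − 33/800·(0.970200))/(1+33/800) = 9261/10000 ≈ 0.926100
step 3 [1.5y] swap r/2=916/28047: DF=(1 − 916/28047·(0.970200+0.926100))/(1+916/28047) = 2271/2500 ≈ 0.908400
step 4 [2y] zero: DF = P = 2183/2500 ≈ 0.873200
step 5 [2.5y] zero: DF = P = 423/500 ≈ 0.846000
step 6 [3y] bond c/2=1/50: DF=(469763/500000 − 1/50·(0.970200+0.926100+0.908400+0.873200+0.846000))/(1+1/50) = 2081/2500 ≈ 0.832400

1 1/2 4851/5000
2 1 9261/10000
3 3/2 2271/2500
4 2 2183/2500
5 5/2 423/500
6 3 2081/2500
DF(0.5y) = 4851/5000 ≈ 0.970200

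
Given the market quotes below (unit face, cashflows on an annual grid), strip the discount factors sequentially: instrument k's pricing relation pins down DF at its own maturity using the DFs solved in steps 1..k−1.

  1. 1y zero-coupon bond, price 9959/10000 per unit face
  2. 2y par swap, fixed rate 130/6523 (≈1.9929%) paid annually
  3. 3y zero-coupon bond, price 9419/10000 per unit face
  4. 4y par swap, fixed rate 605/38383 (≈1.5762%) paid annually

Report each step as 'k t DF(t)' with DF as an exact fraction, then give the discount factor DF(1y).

1 1 9959/10000
2 2 961/1000
3 3 9419/10000
4 4 1879/2000
DF(1y) = 9959/10000 ≈ 0.995900

step 1 [1y] zero: DF = P = 9959/10000 ≈ 0.995900
step 2 [2y] swap r/1=130/6523: DF=(1 − 130/6523·(0.995900))/(1+130/6523) = 961/1000 ≈ 0.961000
step 3 [3y] zero: DF = P = 9419/10000 ≈ 0.941900
step 4 [4y] swap r/1=605/38383: DF=(1 − 605/38383·(0.995900+0.961000+0.941900))/(1+605/38383) = 1879/2000 ≈ 0.939500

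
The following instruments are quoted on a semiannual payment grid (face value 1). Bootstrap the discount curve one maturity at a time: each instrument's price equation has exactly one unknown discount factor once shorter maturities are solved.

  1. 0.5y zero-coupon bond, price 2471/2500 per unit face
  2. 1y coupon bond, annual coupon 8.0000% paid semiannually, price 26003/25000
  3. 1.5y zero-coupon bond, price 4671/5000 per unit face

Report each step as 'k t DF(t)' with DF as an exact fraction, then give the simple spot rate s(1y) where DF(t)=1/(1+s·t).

step 1 [0.5y] zero: DF = P = 2471/2500 ≈ 0.988400
step 2 [1y] bond c/2=1/25: DF=(26003/25000 − 1/25·(0.988400))/(1+1/25) = 9621/10000 ≈ 0.962100
step 3 [1.5y] zero: DF = P = 4671/5000 ≈ 0.934200

1 1/2 2471/2500
2 1 9621/10000
3 3/2 4671/5000
s(1y) = (1/(9621/10000) − 1)/(1) = 379/9621 ≈ 3.9393%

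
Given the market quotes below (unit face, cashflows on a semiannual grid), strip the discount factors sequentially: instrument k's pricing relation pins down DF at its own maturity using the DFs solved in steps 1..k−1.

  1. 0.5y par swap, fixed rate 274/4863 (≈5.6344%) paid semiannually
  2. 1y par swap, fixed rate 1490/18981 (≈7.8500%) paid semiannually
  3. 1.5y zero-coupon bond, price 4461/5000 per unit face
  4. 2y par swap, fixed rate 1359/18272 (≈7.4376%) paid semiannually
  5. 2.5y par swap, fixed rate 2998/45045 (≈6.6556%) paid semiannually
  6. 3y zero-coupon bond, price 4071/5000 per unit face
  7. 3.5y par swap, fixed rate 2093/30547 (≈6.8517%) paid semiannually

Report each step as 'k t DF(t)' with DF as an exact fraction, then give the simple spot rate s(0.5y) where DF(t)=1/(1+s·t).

1 1/2 4863/5000
2 1 1851/2000
3 3/2 4461/5000
4 2 8641/10000
5 5/2 8501/10000
6 3 4071/5000
7 7/2 7907/10000
s(0.5y) = (1/(4863/5000) − 1)/(1/2) = 274/4863 ≈ 5.6344%

step 1 [0.5y] swap r/2=137/4863: DF=(1 − 137/4863·(0))/(1+137/4863) = 4863/5000 ≈ 0.972600
step 2 [1y] swap r/2=745/18981: DF=(1 − 745/18981·(0.972600))/(1+745/18981) = 1851/2000 ≈ 0.925500
step 3 [1.5y] zero: DF = P = 4461/5000 ≈ 0.892200
step 4 [2y] swap r/2=1359/36544: DF=(1 − 1359/36544·(0.972600+0.925500+0.892200))/(1+1359/36544) = 8641/10000 ≈ 0.864100
step 5 [2.5y] swap r/2=1499/45045: DF=(1 − 1499/45045·(0.972600+0.925500+0.892200+0.864100))/(1+1499/45045) = 8501/10000 ≈ 0.850100
step 6 [3y] zero: DF = P = 4071/5000 ≈ 0.814200
step 7 [3.5y] swap r/2=2093/61094: DF=(1 − 2093/61094·(0.972600+0.925500+0.892200+0.864100+0.850100+0.814200))/(1+2093/61094) = 7907/10000 ≈ 0.790700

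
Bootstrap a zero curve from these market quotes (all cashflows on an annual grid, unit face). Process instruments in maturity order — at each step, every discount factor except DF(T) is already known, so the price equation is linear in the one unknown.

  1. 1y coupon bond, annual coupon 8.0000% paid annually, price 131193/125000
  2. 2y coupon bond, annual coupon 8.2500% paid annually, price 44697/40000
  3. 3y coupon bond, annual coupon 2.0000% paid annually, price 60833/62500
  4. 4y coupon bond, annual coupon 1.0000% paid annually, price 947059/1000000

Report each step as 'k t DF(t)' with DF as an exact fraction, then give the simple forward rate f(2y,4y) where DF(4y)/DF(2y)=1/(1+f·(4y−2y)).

1 1 4859/5000
2 2 4791/5000
3 3 2291/2500
4 4 1819/2000
f(2y,4y) = ((4791/5000)/(1819/2000) − 1)/(2) = 487/18190 ≈ 2.6773%

step 1 [1y] bond c/1=2/25: DF=(131193/125000 − 2/25·(0))/(1+2/25) = 4859/5000 ≈ 0.971800
step 2 [2y] bond c/1=33/400: DF=(44697/40000 − 33/400·(0.971800))/(1+33/400) = 4791/5000 ≈ 0.958200
step 3 [3y] bond c/1=1/50: DF=(60833/62500 − 1/50·(0.971800+0.958200))/(1+1/50) = 2291/2500 ≈ 0.916400
step 4 [4y] bond c/1=1/100: DF=(947059/1000000 − 1/100·(0.971800+0.958200+0.916400))/(1+1/100) = 1819/2000 ≈ 0.909500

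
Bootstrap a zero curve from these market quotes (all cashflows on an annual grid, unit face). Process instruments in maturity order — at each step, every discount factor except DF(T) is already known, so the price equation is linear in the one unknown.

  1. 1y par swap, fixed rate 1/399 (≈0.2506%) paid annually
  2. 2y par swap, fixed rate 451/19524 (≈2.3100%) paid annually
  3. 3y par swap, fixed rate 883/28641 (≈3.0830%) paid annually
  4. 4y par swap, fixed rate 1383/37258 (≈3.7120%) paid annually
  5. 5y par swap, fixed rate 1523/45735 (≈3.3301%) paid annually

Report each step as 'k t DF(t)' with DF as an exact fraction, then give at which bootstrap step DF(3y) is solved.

step 1 [1y] swap r/1=1/399: DF=(1 − 1/399·(0))/(1+1/399) = 399/400 ≈ 0.997500
step 2 [2y] swap r/1=451/19524: DF=(1 − 451/19524·(0.997500))/(1+451/19524) = 9549/10000 ≈ 0.954900
step 3 [3y] swap r/1=883/28641: DF=(1 − 883/28641·(0.997500+0.954900))/(1+883/28641) = 9117/10000 ≈ 0.911700
step 4 [4y] swap r/1=1383/37258: DF=(1 − 1383/37258·(0.997500+0.954900+0.911700))/(1+1383/37258) = 8617/10000 ≈ 0.861700
step 5 [5y] swap r/1=1523/45735: DF=(1 − 1523/45735·(0.997500+0.954900+0.911700+0.861700))/(1+1523/45735) = 8477/10000 ≈ 0.847700

1 1 399/400
2 2 9549/10000
3 3 9117/10000
4 4 8617/10000
5 5 8477/10000
DF(3y) is solved at step 3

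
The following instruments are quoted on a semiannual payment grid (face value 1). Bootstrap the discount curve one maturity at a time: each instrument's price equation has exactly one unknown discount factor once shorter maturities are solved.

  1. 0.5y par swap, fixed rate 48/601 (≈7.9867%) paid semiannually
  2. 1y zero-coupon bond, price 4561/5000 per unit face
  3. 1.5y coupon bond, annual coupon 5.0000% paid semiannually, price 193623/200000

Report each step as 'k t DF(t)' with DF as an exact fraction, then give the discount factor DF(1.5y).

step 1 [0.5y] swap r/2=24/601: DF=(1 − 24/601·(0))/(1+24/601) = 601/625 ≈ 0.961600
step 2 [1y] zero: DF = P = 4561/5000 ≈ 0.912200
step 3 [1.5y] bond c/2=1/40: DF=(193623/200000 − 1/40·(0.961600+0.912200))/(1+1/40) = 2247/2500 ≈ 0.898800

1 1/2 601/625
2 1 4561/5000
3 3/2 2247/2500
DF(1.5y) = 2247/2500 ≈ 0.898800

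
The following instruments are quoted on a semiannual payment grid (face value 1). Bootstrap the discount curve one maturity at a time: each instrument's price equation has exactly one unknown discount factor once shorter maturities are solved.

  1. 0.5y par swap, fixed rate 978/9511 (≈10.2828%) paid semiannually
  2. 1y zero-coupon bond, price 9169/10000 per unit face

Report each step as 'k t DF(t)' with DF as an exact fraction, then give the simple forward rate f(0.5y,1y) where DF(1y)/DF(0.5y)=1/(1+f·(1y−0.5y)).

1 1/2 9511/10000
2 1 9169/10000
f(0.5y,1y) = ((9511/10000)/(9169/10000) − 1)/(1/2) = 684/9169 ≈ 7.4599%

step 1 [0.5y] swap r/2=489/9511: DF=(1 − 489/9511·(0))/(1+489/9511) = 9511/10000 ≈ 0.951100
step 2 [1y] zero: DF = P = 9169/10000 ≈ 0.916900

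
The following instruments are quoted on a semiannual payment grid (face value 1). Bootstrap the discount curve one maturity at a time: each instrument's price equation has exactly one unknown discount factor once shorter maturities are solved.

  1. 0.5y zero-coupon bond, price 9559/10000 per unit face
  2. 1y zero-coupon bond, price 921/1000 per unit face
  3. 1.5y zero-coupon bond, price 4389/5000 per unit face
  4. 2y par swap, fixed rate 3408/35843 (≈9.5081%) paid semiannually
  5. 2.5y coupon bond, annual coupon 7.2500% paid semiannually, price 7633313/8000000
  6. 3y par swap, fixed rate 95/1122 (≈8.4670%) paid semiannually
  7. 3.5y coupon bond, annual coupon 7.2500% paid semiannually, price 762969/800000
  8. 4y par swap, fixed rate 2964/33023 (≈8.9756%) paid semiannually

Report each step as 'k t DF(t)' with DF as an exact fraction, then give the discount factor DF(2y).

1 1/2 9559/10000
2 1 921/1000
3 3/2 4389/5000
4 2 1037/1250
5 5/2 3977/5000
6 3 1563/2000
7 7/2 3699/5000
8 4 1759/2500
DF(2y) = 1037/1250 ≈ 0.829600

step 1 [0.5y] zero: DF = P = 9559/10000 ≈ 0.955900
step 2 [1y] zero: DF = P = 921/1000 ≈ 0.921000
step 3 [1.5y] zero: DF = P = 4389/5000 ≈ 0.877800
step 4 [2y] swap r/2=1704/35843: DF=(1 − 1704/35843·(0.955900+0.921000+0.877800))/(1+1704/35843) = 1037/1250 ≈ 0.829600
step 5 [2.5y] bond c/2=29/800: DF=(7633313/8000000 − 29/800·(0.955900+0.921000+0.877800+0.829600))/(1+29/800) = 3977/5000 ≈ 0.795400
step 6 [3y] swap r/2=95/2244: DF=(1 − 95/2244·(0.955900+0.921000+0.877800+0.829600+0.795400))/(1+95/2244) = 1563/2000 ≈ 0.781500
step 7 [3.5y] bond c/2=29/800: DF=(762969/800000 − 29/800·(0.955900+0.921000+0.877800+0.829600+0.795400+0.781500))/(1+29/800) = 3699/5000 ≈ 0.739800
step 8 [4y] swap r/2=1482/33023: DF=(1 − 1482/33023·(0.955900+0.921000+0.877800+0.829600+0.795400+0.781500+0.739800))/(1+1482/33023) = 1759/2500 ≈ 0.703600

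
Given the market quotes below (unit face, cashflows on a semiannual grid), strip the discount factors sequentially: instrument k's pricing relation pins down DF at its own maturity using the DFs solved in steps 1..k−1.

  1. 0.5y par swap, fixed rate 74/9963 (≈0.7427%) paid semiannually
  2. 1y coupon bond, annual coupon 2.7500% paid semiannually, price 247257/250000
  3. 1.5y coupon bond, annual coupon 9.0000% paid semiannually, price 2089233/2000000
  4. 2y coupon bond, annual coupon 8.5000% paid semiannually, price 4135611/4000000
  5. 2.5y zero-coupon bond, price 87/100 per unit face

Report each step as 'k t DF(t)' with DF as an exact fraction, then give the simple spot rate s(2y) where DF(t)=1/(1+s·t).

step 1 [0.5y] swap r/2=37/9963: DF=(1 − 37/9963·(0))/(1+37/9963) = 9963/10000 ≈ 0.996300
step 2 [1y] bond c/2=11/800: DF=(247257/250000 − 11/800·(0.996300))/(1+11/800) = 9621/10000 ≈ 0.962100
step 3 [1.5y] bond c/2=9/200: DF=(2089233/2000000 − 9/200·(0.996300+0.962100))/(1+9/200) = 9153/10000 ≈ 0.915300
step 4 [2y] bond c/2=17/400: DF=(4135611/4000000 − 17/400·(0.996300+0.962100+0.915300))/(1+17/400) = 4373/5000 ≈ 0.874600
step 5 [2.5y] zero: DF = P = 87/100 ≈ 0.870000

1 1/2 9963/10000
2 1 9621/10000
3 3/2 9153/10000
4 2 4373/5000
5 5/2 87/100
s(2y) = (1/(4373/5000) − 1)/(2) = 627/8746 ≈ 7.1690%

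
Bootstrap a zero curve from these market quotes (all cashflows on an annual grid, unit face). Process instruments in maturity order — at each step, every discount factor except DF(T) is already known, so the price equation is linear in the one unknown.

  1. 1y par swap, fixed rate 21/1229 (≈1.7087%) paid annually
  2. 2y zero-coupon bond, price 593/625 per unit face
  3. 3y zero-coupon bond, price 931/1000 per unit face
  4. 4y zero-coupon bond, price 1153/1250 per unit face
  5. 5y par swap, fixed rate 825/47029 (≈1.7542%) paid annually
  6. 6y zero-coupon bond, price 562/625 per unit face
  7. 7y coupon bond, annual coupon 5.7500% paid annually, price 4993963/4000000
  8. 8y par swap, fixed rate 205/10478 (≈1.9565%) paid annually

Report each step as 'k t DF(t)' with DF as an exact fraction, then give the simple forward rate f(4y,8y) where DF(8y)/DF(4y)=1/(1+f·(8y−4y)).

1 1 1229/1250
2 2 593/625
3 3 931/1000
4 4 1153/1250
5 5 367/400
6 6 562/625
7 7 219/250
8 8 1713/2000
f(4y,8y) = ((1153/1250)/(1713/2000) − 1)/(4) = 659/34260 ≈ 1.9235%

step 1 [1y] swap r/1=21/1229: DF=(1 − 21/1229·(0))/(1+21/1229) = 1229/1250 ≈ 0.983200
step 2 [2y] zero: DF = P = 593/625 ≈ 0.948800
step 3 [3y] zero: DF = P = 931/1000 ≈ 0.931000
step 4 [4y] zero: DF = P = 1153/1250 ≈ 0.922400
step 5 [5y] swap r/1=825/47029: DF=(1 − 825/47029·(0.983200+0.948800+0.931000+0.922400))/(1+825/47029) = 367/400 ≈ 0.917500
step 6 [6y] zero: DF = P = 562/625 ≈ 0.899200
step 7 [7y] bond c/1=23/400: DF=(4993963/4000000 − 23/400·(0.983200+0.948800+0.931000+0.922400+0.917500+0.899200))/(1+23/400) = 219/250 ≈ 0.876000
step 8 [8y] swap r/1=205/10478: DF=(1 − 205/10478·(0.983200+0.948800+0.931000+0.922400+0.917500+0.899200+0.876000))/(1+205/10478) = 1713/2000 ≈ 0.856500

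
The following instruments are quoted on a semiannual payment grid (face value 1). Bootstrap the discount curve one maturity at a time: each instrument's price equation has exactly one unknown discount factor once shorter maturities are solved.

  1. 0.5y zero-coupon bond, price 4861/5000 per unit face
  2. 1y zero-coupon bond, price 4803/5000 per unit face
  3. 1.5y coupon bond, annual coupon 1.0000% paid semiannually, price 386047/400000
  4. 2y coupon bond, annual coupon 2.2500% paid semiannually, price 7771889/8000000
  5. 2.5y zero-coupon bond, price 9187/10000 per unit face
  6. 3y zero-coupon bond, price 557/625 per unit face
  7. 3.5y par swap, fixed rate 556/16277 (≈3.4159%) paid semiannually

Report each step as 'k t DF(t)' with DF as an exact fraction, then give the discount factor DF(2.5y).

1 1/2 4861/5000
2 1 4803/5000
3 3/2 9507/10000
4 2 4643/5000
5 5/2 9187/10000
6 3 557/625
7 7/2 1111/1250
DF(2.5y) = 9187/10000 ≈ 0.918700

step 1 [0.5y] zero: DF = P = 4861/5000 ≈ 0.972200
step 2 [1y] zero: DF = P = 4803/5000 ≈ 0.960600
step 3 [1.5y] bond c/2=1/200: DF=(386047/400000 − 1/200·(0.972200+0.960600))/(1+1/200) = 9507/10000 ≈ 0.950700
step 4 [2y] bond c/2=9/800: DF=(7771889/8000000 − 9/800·(0.972200+0.960600+0.950700))/(1+9/800) = 4643/5000 ≈ 0.928600
step 5 [2.5y] zero: DF = P = 9187/10000 ≈ 0.918700
step 6 [3y] zero: DF = P = 557/625 ≈ 0.891200
step 7 [3.5y] swap r/2=278/16277: DF=(1 − 278/16277·(0.972200+0.960600+0.950700+0.928600+0.918700+0.891200))/(1+278/16277) = 1111/1250 ≈ 0.888800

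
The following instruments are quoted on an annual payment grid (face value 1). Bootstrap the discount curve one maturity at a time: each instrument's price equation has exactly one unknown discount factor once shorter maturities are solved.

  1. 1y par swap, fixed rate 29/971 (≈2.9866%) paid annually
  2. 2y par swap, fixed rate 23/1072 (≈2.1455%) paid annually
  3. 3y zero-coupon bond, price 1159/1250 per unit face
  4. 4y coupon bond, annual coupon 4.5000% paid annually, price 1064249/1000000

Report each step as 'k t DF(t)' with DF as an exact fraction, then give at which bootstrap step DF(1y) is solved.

step 1 [1y] swap r/1=29/971: DF=(1 − 29/971·(0))/(1+29/971) = 971/1000 ≈ 0.971000
step 2 [2y] swap r/1=23/1072: DF=(1 − 23/1072·(0.971000))/(1+23/1072) = 4793/5000 ≈ 0.958600
step 3 [3y] zero: DF = P = 1159/1250 ≈ 0.927200
step 4 [4y] bond c/1=9/200: DF=(1064249/1000000 − 9/200·(0.971000+0.958600+0.927200))/(1+9/200) = 4477/5000 ≈ 0.895400

1 1 971/1000
2 2 4793/5000
3 3 1159/1250
4 4 4477/5000
DF(1y) is solved at step 1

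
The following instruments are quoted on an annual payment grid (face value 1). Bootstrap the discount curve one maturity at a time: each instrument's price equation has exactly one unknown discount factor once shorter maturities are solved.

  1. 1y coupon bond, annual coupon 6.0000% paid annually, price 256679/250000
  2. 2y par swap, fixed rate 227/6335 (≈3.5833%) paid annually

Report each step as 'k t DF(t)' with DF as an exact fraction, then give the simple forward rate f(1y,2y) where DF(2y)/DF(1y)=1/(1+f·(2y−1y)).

1 1 4843/5000
2 2 9319/10000
f(1y,2y) = ((4843/5000)/(9319/10000) − 1)/(1) = 367/9319 ≈ 3.9382%

step 1 [1y] bond c/1=3/50: DF=(256679/250000 − 3/50·(0))/(1+3/50) = 4843/5000 ≈ 0.968600
step 2 [2y] swap r/1=227/6335: DF=(1 − 227/6335·(0.968600))/(1+227/6335) = 9319/10000 ≈ 0.931900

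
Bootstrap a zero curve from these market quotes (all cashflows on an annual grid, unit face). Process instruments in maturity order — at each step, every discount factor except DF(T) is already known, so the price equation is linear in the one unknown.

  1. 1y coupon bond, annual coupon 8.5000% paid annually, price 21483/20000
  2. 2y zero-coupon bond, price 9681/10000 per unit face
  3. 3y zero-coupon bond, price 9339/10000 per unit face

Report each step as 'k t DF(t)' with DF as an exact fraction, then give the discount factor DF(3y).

step 1 [1y] bond c/1=17/200: DF=(21483/20000 − 17/200·(0))/(1+17/200) = 99/100 ≈ 0.990000
step 2 [2y] zero: DF = P = 9681/10000 ≈ 0.968100
step 3 [3y] zero: DF = P = 9339/10000 ≈ 0.933900

1 1 99/100
2 2 9681/10000
3 3 9339/10000
DF(3y) = 9339/10000 ≈ 0.933900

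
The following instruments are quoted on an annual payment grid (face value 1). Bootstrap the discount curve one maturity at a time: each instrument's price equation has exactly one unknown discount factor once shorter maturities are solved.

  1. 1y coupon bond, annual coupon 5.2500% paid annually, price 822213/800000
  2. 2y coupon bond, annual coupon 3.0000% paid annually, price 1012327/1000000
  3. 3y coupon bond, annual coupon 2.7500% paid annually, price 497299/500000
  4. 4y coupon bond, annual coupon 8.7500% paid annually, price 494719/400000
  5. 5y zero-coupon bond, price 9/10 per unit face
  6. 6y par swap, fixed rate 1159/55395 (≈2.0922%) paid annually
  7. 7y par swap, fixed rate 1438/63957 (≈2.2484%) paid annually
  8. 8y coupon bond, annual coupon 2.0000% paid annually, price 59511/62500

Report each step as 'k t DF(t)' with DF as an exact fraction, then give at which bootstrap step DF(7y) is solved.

step 1 [1y] bond c/1=21/400: DF=(822213/800000 − 21/400·(0))/(1+21/400) = 1953/2000 ≈ 0.976500
step 2 [2y] bond c/1=3/100: DF=(1012327/1000000 − 3/100·(0.976500))/(1+3/100) = 1193/1250 ≈ 0.954400
step 3 [3y] bond c/1=11/400: DF=(497299/500000 − 11/400·(0.976500+0.954400))/(1+11/400) = 9163/10000 ≈ 0.916300
step 4 [4y] bond c/1=7/80: DF=(494719/400000 − 7/80·(0.976500+0.954400+0.916300))/(1+7/80) = 4541/5000 ≈ 0.908200
step 5 [5y] zero: DF = P = 9/10 ≈ 0.900000
step 6 [6y] swap r/1=1159/55395: DF=(1 − 1159/55395·(0.976500+0.954400+0.916300+0.908200+0.900000))/(1+1159/55395) = 8841/10000 ≈ 0.884100
step 7 [7y] swap r/1=1438/63957: DF=(1 − 1438/63957·(0.976500+0.954400+0.916300+0.908200+0.900000+0.884100))/(1+1438/63957) = 4281/5000 ≈ 0.856200
step 8 [8y] bond c/1=1/50: DF=(59511/62500 − 1/50·(0.976500+0.954400+0.916300+0.908200+0.900000+0.884100+0.856200))/(1+1/50) = 8081/10000 ≈ 0.808100

1 1 1953/2000
2 2 1193/1250
3 3 9163/10000
4 4 4541/5000
5 5 9/10
6 6 8841/10000
7 7 4281/5000
8 8 8081/10000
DF(7y) is solved at step 7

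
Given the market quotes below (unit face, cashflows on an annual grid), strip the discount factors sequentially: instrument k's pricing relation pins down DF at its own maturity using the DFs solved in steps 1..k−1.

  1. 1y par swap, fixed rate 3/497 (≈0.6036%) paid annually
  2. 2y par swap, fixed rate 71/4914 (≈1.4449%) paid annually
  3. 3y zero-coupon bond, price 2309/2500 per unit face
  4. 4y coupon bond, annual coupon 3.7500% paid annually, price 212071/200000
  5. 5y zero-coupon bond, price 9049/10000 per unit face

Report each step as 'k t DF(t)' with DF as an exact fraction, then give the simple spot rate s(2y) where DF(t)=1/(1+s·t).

step 1 [1y] swap r/1=3/497: DF=(1 − 3/497·(0))/(1+3/497) = 497/500 ≈ 0.994000
step 2 [2y] swap r/1=71/4914: DF=(1 − 71/4914·(0.994000))/(1+71/4914) = 2429/2500 ≈ 0.971600
step 3 [3y] zero: DF = P = 2309/2500 ≈ 0.923600
step 4 [4y] bond c/1=3/80: DF=(212071/200000 − 3/80·(0.994000+0.971600+0.923600))/(1+3/80) = 1147/1250 ≈ 0.917600
step 5 [5y] zero: DF = P = 9049/10000 ≈ 0.904900

1 1 497/500
2 2 2429/2500
3 3 2309/2500
4 4 1147/1250
5 5 9049/10000
s(2y) = (1/(2429/2500) − 1)/(2) = 71/4858 ≈ 1.4615%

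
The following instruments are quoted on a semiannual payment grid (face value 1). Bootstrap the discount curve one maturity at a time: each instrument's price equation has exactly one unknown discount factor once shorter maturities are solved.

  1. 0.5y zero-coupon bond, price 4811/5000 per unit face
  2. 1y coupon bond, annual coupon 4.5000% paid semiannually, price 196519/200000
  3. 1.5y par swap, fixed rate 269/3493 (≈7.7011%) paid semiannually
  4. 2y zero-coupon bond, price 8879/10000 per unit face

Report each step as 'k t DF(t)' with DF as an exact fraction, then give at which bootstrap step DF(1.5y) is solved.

1 1/2 4811/5000
2 1 4699/5000
3 3/2 2231/2500
4 2 8879/10000
DF(1.5y) is solved at step 3

step 1 [0.5y] zero: DF = P = 4811/5000 ≈ 0.962200
step 2 [1y] bond c/2=9/400: DF=(196519/200000 − 9/400·(0.962200))/(1+9/400) = 4699/5000 ≈ 0.939800
step 3 [1.5y] swap r/2=269/6986: DF=(1 − 269/6986·(0.962200+0.939800))/(1+269/6986) = 2231/2500 ≈ 0.892400
step 4 [2y] zero: DF = P = 8879/10000 ≈ 0.887900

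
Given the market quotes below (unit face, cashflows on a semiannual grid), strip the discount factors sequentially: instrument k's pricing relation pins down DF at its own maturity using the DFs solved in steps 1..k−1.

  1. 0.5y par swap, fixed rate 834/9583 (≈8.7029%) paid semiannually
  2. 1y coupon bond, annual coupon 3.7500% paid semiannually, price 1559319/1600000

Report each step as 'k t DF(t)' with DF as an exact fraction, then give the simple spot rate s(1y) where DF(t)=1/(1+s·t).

1 1/2 9583/10000
2 1 939/1000
s(1y) = (1/(939/1000) − 1)/(1) = 61/939 ≈ 6.4963%

step 1 [0.5y] swap r/2=417/9583: DF=(1 − 417/9583·(0))/(1+417/9583) = 9583/10000 ≈ 0.958300
step 2 [1y] bond c/2=3/160: DF=(1559319/1600000 − 3/160·(0.958300))/(1+3/160) = 939/1000 ≈ 0.939000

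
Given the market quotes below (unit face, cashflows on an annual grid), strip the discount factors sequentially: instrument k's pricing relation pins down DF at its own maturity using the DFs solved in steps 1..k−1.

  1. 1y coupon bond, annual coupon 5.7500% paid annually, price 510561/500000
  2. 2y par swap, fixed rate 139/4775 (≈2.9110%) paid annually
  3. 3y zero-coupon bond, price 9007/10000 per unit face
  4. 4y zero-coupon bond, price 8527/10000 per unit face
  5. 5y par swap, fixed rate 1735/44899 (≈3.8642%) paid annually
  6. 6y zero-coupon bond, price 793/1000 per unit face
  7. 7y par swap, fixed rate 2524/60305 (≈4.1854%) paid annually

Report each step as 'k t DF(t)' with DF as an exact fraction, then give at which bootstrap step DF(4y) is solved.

1 1 1207/1250
2 2 2361/2500
3 3 9007/10000
4 4 8527/10000
5 5 1653/2000
6 6 793/1000
7 7 1869/2500
DF(4y) is solved at step 4

step 1 [1y] bond c/1=23/400: DF=(510561/500000 − 23/400·(0))/(1+23/400) = 1207/1250 ≈ 0.965600
step 2 [2y] swap r/1=139/4775: DF=(1 − 139/4775·(0.965600))/(1+139/4775) = 2361/2500 ≈ 0.944400
step 3 [3y] zero: DF = P = 9007/10000 ≈ 0.900700
step 4 [4y] zero: DF = P = 8527/10000 ≈ 0.852700
step 5 [5y] swap r/1=1735/44899: DF=(1 − 1735/44899·(0.965600+0.944400+0.900700+0.852700))/(1+1735/44899) = 1653/2000 ≈ 0.826500
step 6 [6y] zero: DF = P = 793/1000 ≈ 0.793000
step 7 [7y] swap r/1=2524/60305: DF=(1 − 2524/60305·(0.965600+0.944400+0.900700+0.852700+0.826500+0.793000))/(1+2524/60305) = 1869/2500 ≈ 0.747600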